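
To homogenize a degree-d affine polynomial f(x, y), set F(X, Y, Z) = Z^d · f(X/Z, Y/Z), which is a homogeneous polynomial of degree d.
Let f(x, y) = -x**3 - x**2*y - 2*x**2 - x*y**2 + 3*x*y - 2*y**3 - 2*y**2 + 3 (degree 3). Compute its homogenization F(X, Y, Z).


F(X, Y, Z) = -X**3 - X**2*Y - 2*X**2*Z - X*Y**2 + 3*X*Y*Z - 2*Y**3 - 2*Y**2*Z + 3*Z**3

deg(f) = 3.
Substitute x = X/Z, y = Y/Z into f, then multiply by Z^3.
  monomial -1·x^3·y^0 ↦ -1·X^3·Y^0·Z^0.
  monomial -1·x^2·y^1 ↦ -1·X^2·Y^1·Z^0.
  monomial -2·x^2·y^0 ↦ -2·X^2·Y^0·Z^1.
  monomial -1·x^1·y^2 ↦ -1·X^1·Y^2·Z^0.
  monomial 3·x^1·y^1 ↦ 3·X^1·Y^1·Z^1.
  monomial -2·x^0·y^3 ↦ -2·X^0·Y^3·Z^0.
  monomial -2·x^0·y^2 ↦ -2·X^0·Y^2·Z^1.
  monomial 3·x^0·y^0 ↦ 3·X^0·Y^0·Z^3.
Collecting: F(X, Y, Z) = -X**3 - X**2*Y - 2*X**2*Z - X*Y**2 + 3*X*Y*Z - 2*Y**3 - 2*Y**2*Z + 3*Z**3.


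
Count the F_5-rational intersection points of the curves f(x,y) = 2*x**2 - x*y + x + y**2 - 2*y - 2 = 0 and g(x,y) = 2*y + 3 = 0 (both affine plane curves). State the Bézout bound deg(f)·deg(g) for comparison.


Common zeros: {(2, 1), (3, 1)}; count = 2; Bézout bound = 2.

deg(f) = 2, deg(g) = 1, so Bézout bound = 2.
Scan x ∈ F_5. For each x, list the y ∈ F_5 with f(x, y) ≡ 0 and those with g(x, y) ≡ 0 (mod 5); the common zeros in that column are the intersection.
  x = 0: f ≡ 0 at y ∈ ∅; g ≡ 0 at y ∈ {1}; common: ∅.
  x = 1: f ≡ 0 at y ∈ {4}; g ≡ 0 at y ∈ {1}; common: ∅.
  x = 2: f ≡ 0 at y ∈ {1, 3}; g ≡ 0 at y ∈ {1}; common: {1}.
  x = 3: f ≡ 0 at y ∈ {1, 4}; g ≡ 0 at y ∈ {1}; common: {1}.
  x = 4: f ≡ 0 at y ∈ {3}; g ≡ 0 at y ∈ {1}; common: ∅.
Collecting: common zeros = {(2, 1), (3, 1)}, so the count is 2.
Comparison with the Bézout bound: 2 ≤ 2 = deg(f)·deg(g), as expected for curves with no common component (the bound is attained).


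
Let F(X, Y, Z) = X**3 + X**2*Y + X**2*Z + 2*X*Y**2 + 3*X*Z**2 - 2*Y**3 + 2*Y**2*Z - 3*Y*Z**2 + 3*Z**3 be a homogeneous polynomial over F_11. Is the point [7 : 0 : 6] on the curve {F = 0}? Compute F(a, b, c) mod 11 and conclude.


F(7,0,6) ≡ 6 (mod 11); P is NOT on the curve.

Evaluate F(7, 0, 6) term-by-term (mod 11).
  X**3 ↦ 1·343·1·1 = 343
  X**2*Y ↦ 1·49·0·1 = 0
  X**2*Z ↦ 1·49·1·6 = 294
  2*X*Y**2 ↦ 2·7·0·1 = 0
  3*X*Z**2 ↦ 3·7·1·36 = 756
  -2*Y**3 ↦ -2·1·0·1 = 0
  2*Y**2*Z ↦ 2·1·0·6 = 0
  -3*Y*Z**2 ↦ -3·1·0·36 = 0
  3*Z**3 ↦ 3·1·1·216 = 648
Sum: F(7, 0, 6) = (343) + (0) + (294) + (0) + (756) + (0) + (0) + (0) + (648) = 2041.
Reducing mod 11: 2041 ≡ 6 (mod 11).
Since F(a, b, c) ≡ 6 ≠ 0 (mod 11), P does NOT lie on the curve.


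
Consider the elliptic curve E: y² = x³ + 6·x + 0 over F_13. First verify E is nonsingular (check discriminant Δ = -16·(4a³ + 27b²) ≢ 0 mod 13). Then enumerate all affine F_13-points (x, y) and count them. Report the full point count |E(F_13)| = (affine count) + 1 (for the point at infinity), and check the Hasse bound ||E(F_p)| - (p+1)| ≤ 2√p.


Affine points = {(0, 0), (4, 6), (4, 7), (5, 5), (5, 8), (8, 1), (8, 12), (9, 4), (9, 9)}; affine count = 9; |E(F_13)| = 10.

Discriminant check: Δ ∝ 4a³ + 27b² = 4·6³ + 27·0² = 4·216 + 27·0 ≡ 6 (mod 13). Nonzero ⇒ E is nonsingular.
For each x ∈ F_13, compute rhs = x³ + 6·x + 0 mod 13, then count y ∈ F_13 with y² ≡ rhs.
  x = 0: rhs = 0, matching y values: 0 (1 points).
  x = 1: rhs = 7, matching y values: none (0 points).
  x = 2: rhs = 7, matching y values: none (0 points).
  x = 3: rhs = 6, matching y values: none (0 points).
  x = 4: rhs = 10, matching y values: 6, 7 (2 points).
  x = 5: rhs = 12, matching y values: 5, 8 (2 points).
  x = 6: rhs = 5, matching y values: none (0 points).
  x = 7: rhs = 8, matching y values: none (0 points).
  x = 8: rhs = 1, matching y values: 1, 12 (2 points).
  x = 9: rhs = 3, matching y values: 4, 9 (2 points).
  x = 10: rhs = 7, matching y values: none (0 points).
  x = 11: rhs = 6, matching y values: none (0 points).
  x = 12: rhs = 6, matching y values: none (0 points).
Total affine count: 9.
Full point count |E(F_13)| = 9 + 1 = 10.
Hasse bound: |10 − (13+1)| = |-4| = 4 ≤ 2√13 ≈ 7.2111 ✓.


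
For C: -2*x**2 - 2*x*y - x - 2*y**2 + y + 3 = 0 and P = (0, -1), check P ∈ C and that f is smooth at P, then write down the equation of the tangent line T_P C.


Tangent line at P: x + 5*y + 5 = 0.

Step 1: f(0, -1) = 0, so P lies on C.
Step 2: partial derivatives
  f_x(x, y) = -4*x - 2*y - 1, f_y(x, y) = -2*x - 4*y + 1.
  f_x(P) = 1, f_y(P) = 5 (gradient nonzero, so P is smooth).
Step 3: tangent line at P: 1·(x − 0) + 5·(y − -1) = 0.
Expanding: x + 5*y + 5 = 0.


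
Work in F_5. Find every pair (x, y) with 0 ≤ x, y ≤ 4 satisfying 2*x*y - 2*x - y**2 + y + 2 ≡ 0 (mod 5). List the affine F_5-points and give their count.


Affine F_5-points: {(0, 2), (0, 4), (1, 0), (1, 3)}; count = 4.

For each of the 25 pairs (x, y) ∈ F_5², evaluate f(x, y) mod 5. Record the zeros.
  x = 0: [0↦2, 1↦2, 2↦0, 3↦1, 4↦0]  zeros at y ∈ {2, 4}
  x = 1: [0↦0, 1↦2, 2↦2, 3↦0, 4↦1]  zeros at y ∈ {0, 3}
  x = 2: [0↦3, 1↦2, 2↦4, 3↦4, 4↦2]  zeros at y ∈ ∅
  x = 3: [0↦1, 1↦2, 2↦1, 3↦3, 4↦3]  zeros at y ∈ ∅
  x = 4: [0↦4, 1↦2, 2↦3, 3↦2, 4↦4]  zeros at y ∈ ∅
Collecting zeros: affine points = {(0, 2), (0, 4), (1, 0), (1, 3)}.
Total count |C(F_5)_aff| = 4.


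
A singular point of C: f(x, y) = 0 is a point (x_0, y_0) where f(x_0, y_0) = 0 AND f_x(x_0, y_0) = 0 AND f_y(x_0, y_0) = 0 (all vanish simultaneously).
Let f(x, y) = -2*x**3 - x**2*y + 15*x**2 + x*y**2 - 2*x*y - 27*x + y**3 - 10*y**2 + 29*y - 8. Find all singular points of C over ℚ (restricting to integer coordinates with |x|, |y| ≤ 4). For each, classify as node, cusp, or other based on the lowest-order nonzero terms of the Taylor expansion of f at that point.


Singular points: {(2, 3)}; classification: cusp.

Compute partial derivatives:
  f_x = -6*x**2 - 2*x*y + 30*x + y**2 - 2*y - 27.
  f_y = -x**2 + 2*x*y - 2*x + 3*y**2 - 20*y + 29.
Scan x_0 ∈ {−4, ..., 4}. For each x_0, f_y(x_0, y) is a polynomial in y; find its integer roots y ∈ {−4, ..., 4}, then test f_x and f at those candidates.
  x = -4: f_y(-4, y) = 3*y**2 - 28*y + 21; no integer root y with |y| ≤ 4.
  x = -3: f_y(-3, y) = 3*y**2 - 26*y + 26; no integer root y with |y| ≤ 4.
  x = -2: f_y(-2, y) = 3*y**2 - 24*y + 29; no integer root y with |y| ≤ 4.
  x = -1: f_y(-1, y) = 3*y**2 - 22*y + 30; no integer root y with |y| ≤ 4.
  x = 0: f_y(0, y) = 3*y**2 - 20*y + 29; no integer root y with |y| ≤ 4.
  x = 1: f_y(1, y) = 3*y**2 - 18*y + 26; no integer root y with |y| ≤ 4.
  x = 2: f_y(2, y) = 3*y**2 - 16*y + 21; vanishes at y ∈ {3}. (2, 3): f_x = 0, f = 0 — SINGULAR.
  x = 3: f_y(3, y) = 3*y**2 - 14*y + 14; no integer root y with |y| ≤ 4.
  x = 4: f_y(4, y) = 3*y**2 - 12*y + 5; no integer root y with |y| ≤ 4.
Only singular point on the grid: (2, 3).
Classify: substitute x = 2 + u, y = 3 + v and expand: f = -2*u**3 - u**2*v + u*v**2 + v**3 + v**2.
No constant or linear terms (consistent with a singular point). Quadratic part: v**2. Cubic part: -2*u**3 - u**2*v + u*v**2 + v**3.
The quadratic part v**2 is a perfect square, so there is a single (double) tangent line v = 0, i.e. y = 3. Restricting the cubic part to that line (v = 0) leaves -2*u**3 ≠ 0, so f is not divisible by v and the branch is v² ≈ 2*u**3 to lowest order — this is a cusp.
Classification: cusp.


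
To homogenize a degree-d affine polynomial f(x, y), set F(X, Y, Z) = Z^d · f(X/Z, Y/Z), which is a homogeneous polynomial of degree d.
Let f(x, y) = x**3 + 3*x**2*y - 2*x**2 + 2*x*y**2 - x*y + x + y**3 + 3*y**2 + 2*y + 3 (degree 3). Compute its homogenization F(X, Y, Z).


F(X, Y, Z) = X**3 + 3*X**2*Y - 2*X**2*Z + 2*X*Y**2 - X*Y*Z + X*Z**2 + Y**3 + 3*Y**2*Z + 2*Y*Z**2 + 3*Z**3

deg(f) = 3.
Substitute x = X/Z, y = Y/Z into f, then multiply by Z^3.
  monomial 1·x^3·y^0 ↦ 1·X^3·Y^0·Z^0.
  monomial 3·x^2·y^1 ↦ 3·X^2·Y^1·Z^0.
  monomial -2·x^2·y^0 ↦ -2·X^2·Y^0·Z^1.
  monomial 2·x^1·y^2 ↦ 2·X^1·Y^2·Z^0.
  monomial -1·x^1·y^1 ↦ -1·X^1·Y^1·Z^1.
  monomial 1·x^1·y^0 ↦ 1·X^1·Y^0·Z^2.
  monomial 1·x^0·y^3 ↦ 1·X^0·Y^3·Z^0.
  monomial 3·x^0·y^2 ↦ 3·X^0·Y^2·Z^1.
  monomial 2·x^0·y^1 ↦ 2·X^0·Y^1·Z^2.
  monomial 3·x^0·y^0 ↦ 3·X^0·Y^0·Z^3.
Collecting: F(X, Y, Z) = X**3 + 3*X**2*Y - 2*X**2*Z + 2*X*Y**2 - X*Y*Z + X*Z**2 + Y**3 + 3*Y**2*Z + 2*Y*Z**2 + 3*Z**3.


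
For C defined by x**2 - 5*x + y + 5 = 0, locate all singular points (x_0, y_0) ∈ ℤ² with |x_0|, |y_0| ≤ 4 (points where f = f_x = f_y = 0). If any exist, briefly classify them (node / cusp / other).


No singular points in the scanned grid; C is smooth there.

Compute partial derivatives:
  f_x = 2*x - 5.
  f_y = 1.
f_y = 1 is a nonzero constant, so f_y never vanishes: no point (x, y) can satisfy f = f_x = f_y = 0. In particular no (x, y) ∈ {−4, ..., 4}² is singular; the curve is smooth.


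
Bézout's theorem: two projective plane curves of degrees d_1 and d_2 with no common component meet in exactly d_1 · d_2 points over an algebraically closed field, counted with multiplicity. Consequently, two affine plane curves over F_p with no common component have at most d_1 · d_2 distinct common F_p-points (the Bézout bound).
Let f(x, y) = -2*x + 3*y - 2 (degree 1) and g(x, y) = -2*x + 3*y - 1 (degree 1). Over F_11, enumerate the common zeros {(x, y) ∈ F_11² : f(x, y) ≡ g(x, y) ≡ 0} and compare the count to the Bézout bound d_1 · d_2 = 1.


Common zeros: ∅; count = 0; Bézout bound = 1.

deg(f) = 1, deg(g) = 1, so Bézout bound = 1.
Scan x ∈ F_11. For each x, list the y ∈ F_11 with f(x, y) ≡ 0 and those with g(x, y) ≡ 0 (mod 11); the common zeros in that column are the intersection.
  x = 0: f ≡ 0 at y ∈ {8}; g ≡ 0 at y ∈ {4}; common: ∅.
  x = 1: f ≡ 0 at y ∈ {5}; g ≡ 0 at y ∈ {1}; common: ∅.
  x = 2: f ≡ 0 at y ∈ {2}; g ≡ 0 at y ∈ {9}; common: ∅.
  x = 3: f ≡ 0 at y ∈ {10}; g ≡ 0 at y ∈ {6}; common: ∅.
  x = 4: f ≡ 0 at y ∈ {7}; g ≡ 0 at y ∈ {3}; common: ∅.
  x = 5: f ≡ 0 at y ∈ {4}; g ≡ 0 at y ∈ {0}; common: ∅.
  x = 6: f ≡ 0 at y ∈ {1}; g ≡ 0 at y ∈ {8}; common: ∅.
  x = 7: f ≡ 0 at y ∈ {9}; g ≡ 0 at y ∈ {5}; common: ∅.
  x = 8: f ≡ 0 at y ∈ {6}; g ≡ 0 at y ∈ {2}; common: ∅.
  x = 9: f ≡ 0 at y ∈ {3}; g ≡ 0 at y ∈ {10}; common: ∅.
  x = 10: f ≡ 0 at y ∈ {0}; g ≡ 0 at y ∈ {7}; common: ∅.
Collecting: common zeros = ∅, so the count is 0.
Comparison with the Bézout bound: 0 ≤ 1 = deg(f)·deg(g), as expected for curves with no common component (the affine F_11-count falls short of the bound because intersections may lie at infinity, over extension fields, or carry multiplicity).


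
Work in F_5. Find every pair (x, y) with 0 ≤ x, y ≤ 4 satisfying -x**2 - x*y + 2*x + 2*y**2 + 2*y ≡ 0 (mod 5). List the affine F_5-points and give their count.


Affine F_5-points: {(0, 0), (0, 4), (2, 0), (3, 4)}; count = 4.

For each of the 25 pairs (x, y) ∈ F_5², evaluate f(x, y) mod 5. Record the zeros.
  x = 0: [0↦0, 1↦4, 2↦2, 3↦4, 4↦0]  zeros at y ∈ {0, 4}
  x = 1: [0↦1, 1↦4, 2↦1, 3↦2, 4↦2]  zeros at y ∈ ∅
  x = 2: [0↦0, 1↦2, 2↦3, 3↦3, 4↦2]  zeros at y ∈ {0}
  x = 3: [0↦2, 1↦3, 2↦3, 3↦2, 4↦0]  zeros at y ∈ {4}
  x = 4: [0↦2, 1↦2, 2↦1, 3↦4, 4↦1]  zeros at y ∈ ∅
Collecting zeros: affine points = {(0, 0), (0, 4), (2, 0), (3, 4)}.
Total count |C(F_5)_aff| = 4.


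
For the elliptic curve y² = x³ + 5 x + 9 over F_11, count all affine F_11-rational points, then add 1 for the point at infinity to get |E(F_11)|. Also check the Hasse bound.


Affine points = {(0, 3), (0, 8), (1, 2), (1, 9), (2, 4), (2, 7), (4, 4), (4, 7), (5, 4), (5, 7), (8, 0), (10, 5), (10, 6)}; affine count = 13; |E(F_11)| = 14.

Discriminant check: Δ ∝ 4a³ + 27b² = 4·5³ + 27·9² = 4·125 + 27·81 ≡ 3 (mod 11). Nonzero ⇒ E is nonsingular.
For each x ∈ F_11, compute rhs = x³ + 5·x + 9 mod 11, then count y ∈ F_11 with y² ≡ rhs.
  x = 0: rhs = 9, matching y values: 3, 8 (2 points).
  x = 1: rhs = 4, matching y values: 2, 9 (2 points).
  x = 2: rhs = 5, matching y values: 4, 7 (2 points).
  x = 3: rhs = 7, matching y values: none (0 points).
  x = 4: rhs = 5, matching y values: 4, 7 (2 points).
  x = 5: rhs = 5, matching y values: 4, 7 (2 points).
  x = 6: rhs = 2, matching y values: none (0 points).
  x = 7: rhs = 2, matching y values: none (0 points).
  x = 8: rhs = 0, matching y values: 0 (1 points).
  x = 9: rhs = 2, matching y values: none (0 points).
  x = 10: rhs = 3, matching y values: 5, 6 (2 points).
Total affine count: 13.
Full point count |E(F_11)| = 13 + 1 = 14.
Hasse bound: |14 − (11+1)| = |2| = 2 ≤ 2√11 ≈ 6.6332 ✓.


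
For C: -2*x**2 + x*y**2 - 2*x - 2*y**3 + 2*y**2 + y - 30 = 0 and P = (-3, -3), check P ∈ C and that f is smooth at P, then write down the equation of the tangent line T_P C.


Tangent line at P: 19*x - 47*y - 84 = 0.

Step 1: f(-3, -3) = 0, so P lies on C.
Step 2: partial derivatives
  f_x(x, y) = -4*x + y**2 - 2, f_y(x, y) = 2*x*y - 6*y**2 + 4*y + 1.
  f_x(P) = 19, f_y(P) = -47 (gradient nonzero, so P is smooth).
Step 3: tangent line at P: 19·(x − -3) + -47·(y − -3) = 0.
Expanding: 19*x - 47*y - 84 = 0.


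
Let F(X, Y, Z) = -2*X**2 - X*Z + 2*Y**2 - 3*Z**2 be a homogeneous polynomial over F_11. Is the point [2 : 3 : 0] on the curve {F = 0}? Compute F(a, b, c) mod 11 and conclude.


F(2,3,0) ≡ 10 (mod 11); P is NOT on the curve.

Evaluate F(2, 3, 0) term-by-term (mod 11).
  -2*X**2 ↦ -2·4·1·1 = -8
  -X*Z ↦ -1·2·1·0 = 0
  2*Y**2 ↦ 2·1·9·1 = 18
  -3*Z**2 ↦ -3·1·1·0 = 0
Sum: F(2, 3, 0) = (-8) + (0) + (18) + (0) = 10.
Reducing mod 11: 10 ≡ 10 (mod 11).
Since F(a, b, c) ≡ 10 ≠ 0 (mod 11), P does NOT lie on the curve.


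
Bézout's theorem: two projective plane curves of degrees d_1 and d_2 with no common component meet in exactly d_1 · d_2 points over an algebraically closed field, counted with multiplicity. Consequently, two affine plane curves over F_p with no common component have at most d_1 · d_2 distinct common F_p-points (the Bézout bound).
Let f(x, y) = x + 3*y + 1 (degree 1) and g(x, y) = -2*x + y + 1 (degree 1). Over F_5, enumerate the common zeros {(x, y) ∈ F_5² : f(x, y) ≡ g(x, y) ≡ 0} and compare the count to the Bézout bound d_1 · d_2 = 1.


Common zeros: {(1, 1)}; count = 1; Bézout bound = 1.

deg(f) = 1, deg(g) = 1, so Bézout bound = 1.
Scan x ∈ F_5. For each x, list the y ∈ F_5 with f(x, y) ≡ 0 and those with g(x, y) ≡ 0 (mod 5); the common zeros in that column are the intersection.
  x = 0: f ≡ 0 at y ∈ {3}; g ≡ 0 at y ∈ {4}; common: ∅.
  x = 1: f ≡ 0 at y ∈ {1}; g ≡ 0 at y ∈ {1}; common: {1}.
  x = 2: f ≡ 0 at y ∈ {4}; g ≡ 0 at y ∈ {3}; common: ∅.
  x = 3: f ≡ 0 at y ∈ {2}; g ≡ 0 at y ∈ {0}; common: ∅.
  x = 4: f ≡ 0 at y ∈ {0}; g ≡ 0 at y ∈ {2}; common: ∅.
Collecting: common zeros = {(1, 1)}, so the count is 1.
Comparison with the Bézout bound: 1 ≤ 1 = deg(f)·deg(g), as expected for curves with no common component (the bound is attained).


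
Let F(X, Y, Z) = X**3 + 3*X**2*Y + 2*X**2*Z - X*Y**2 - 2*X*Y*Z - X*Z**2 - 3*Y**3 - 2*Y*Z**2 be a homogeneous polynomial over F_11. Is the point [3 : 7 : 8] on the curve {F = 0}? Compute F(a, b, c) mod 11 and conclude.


F(3,7,8) ≡ 4 (mod 11); P is NOT on the curve.

Evaluate F(3, 7, 8) term-by-term (mod 11).
  X**3 ↦ 1·27·1·1 = 27
  3*X**2*Y ↦ 3·9·7·1 = 189
  2*X**2*Z ↦ 2·9·1·8 = 144
  -X*Y**2 ↦ -1·3·49·1 = -147
  -2*X*Y*Z ↦ -2·3·7·8 = -336
  -X*Z**2 ↦ -1·3·1·64 = -192
  -3*Y**3 ↦ -3·1·343·1 = -1029
  -2*Y*Z**2 ↦ -2·1·7·64 = -896
Sum: F(3, 7, 8) = (27) + (189) + (144) + (-147) + (-336) + (-192) + (-1029) + (-896) = -2240.
Reducing mod 11: -2240 ≡ 4 (mod 11).
Since F(a, b, c) ≡ 4 ≠ 0 (mod 11), P does NOT lie on the curve.


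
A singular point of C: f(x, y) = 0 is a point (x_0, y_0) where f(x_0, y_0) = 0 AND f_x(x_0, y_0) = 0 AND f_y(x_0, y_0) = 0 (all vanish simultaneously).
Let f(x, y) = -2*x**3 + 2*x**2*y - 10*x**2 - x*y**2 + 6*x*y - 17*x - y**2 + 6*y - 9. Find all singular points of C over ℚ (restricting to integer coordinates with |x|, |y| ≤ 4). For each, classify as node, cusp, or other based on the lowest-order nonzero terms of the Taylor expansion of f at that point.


Singular points: {(-2, -1)}; classification: cusp.

Compute partial derivatives:
  f_x = -6*x**2 + 4*x*y - 20*x - y**2 + 6*y - 17.
  f_y = 2*x**2 - 2*x*y + 6*x - 2*y + 6.
Scan x_0 ∈ {−4, ..., 4}. For each x_0, f_y(x_0, y) is a polynomial in y; find its integer roots y ∈ {−4, ..., 4}, then test f_x and f at those candidates.
  x = -4: f_y(-4, y) = 6*y + 14; no integer root y with |y| ≤ 4.
  x = -3: f_y(-3, y) = 4*y + 6; no integer root y with |y| ≤ 4.
  x = -2: f_y(-2, y) = 2*y + 2; vanishes at y ∈ {-1}. (-2, -1): f_x = 0, f = 0 — SINGULAR.
  x = -1: f_y(-1, y) = 2; no integer root y with |y| ≤ 4.
  x = 0: f_y(0, y) = 6 - 2*y; vanishes at y ∈ {3}. (0, 3): f_x = -8 ≠ 0.
  x = 1: f_y(1, y) = 14 - 4*y; no integer root y with |y| ≤ 4.
  x = 2: f_y(2, y) = 26 - 6*y; no integer root y with |y| ≤ 4.
  x = 3: f_y(3, y) = 42 - 8*y; no integer root y with |y| ≤ 4.
  x = 4: f_y(4, y) = 62 - 10*y; no integer root y with |y| ≤ 4.
Only singular point on the grid: (-2, -1).
Classify: substitute x = -2 + u, y = -1 + v and expand: f = -2*u**3 + 2*u**2*v - u*v**2 + v**2.
No constant or linear terms (consistent with a singular point). Quadratic part: v**2. Cubic part: -2*u**3 + 2*u**2*v - u*v**2.
The quadratic part v**2 is a perfect square, so there is a single (double) tangent line v = 0, i.e. y = -1. Restricting the cubic part to that line (v = 0) leaves -2*u**3 ≠ 0, so f is not divisible by v and the branch is v² ≈ 2*u**3 to lowest order — this is a cusp.
Classification: cusp.


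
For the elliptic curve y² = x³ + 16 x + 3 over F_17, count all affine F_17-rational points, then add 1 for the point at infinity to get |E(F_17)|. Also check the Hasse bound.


Affine points = {(2, 3), (2, 14), (5, 2), (5, 15), (6, 3), (6, 14), (7, 4), (7, 13), (9, 3), (9, 14), (12, 6), (12, 11), (14, 8), (14, 9)}; affine count = 14; |E(F_17)| = 15.

Discriminant check: Δ ∝ 4a³ + 27b² = 4·16³ + 27·3² = 4·4096 + 27·9 ≡ 1 (mod 17). Nonzero ⇒ E is nonsingular.
For each x ∈ F_17, compute rhs = x³ + 16·x + 3 mod 17, then count y ∈ F_17 with y² ≡ rhs.
  x = 0: rhs = 3, matching y values: none (0 points).
  x = 1: rhs = 3, matching y values: none (0 points).
  x = 2: rhs = 9, matching y values: 3, 14 (2 points).
  x = 3: rhs = 10, matching y values: none (0 points).
  x = 4: rhs = 12, matching y values: none (0 points).
  x = 5: rhs = 4, matching y values: 2, 15 (2 points).
  x = 6: rhs = 9, matching y values: 3, 14 (2 points).
  x = 7: rhs = 16, matching y values: 4, 13 (2 points).
  x = 8: rhs = 14, matching y values: none (0 points).
  x = 9: rhs = 9, matching y values: 3, 14 (2 points).
  x = 10: rhs = 7, matching y values: none (0 points).
  x = 11: rhs = 14, matching y values: none (0 points).
  x = 12: rhs = 2, matching y values: 6, 11 (2 points).
  x = 13: rhs = 11, matching y values: none (0 points).
  x = 14: rhs = 13, matching y values: 8, 9 (2 points).
  x = 15: rhs = 14, matching y values: none (0 points).
  x = 16: rhs = 3, matching y values: none (0 points).
Total affine count: 14.
Full point count |E(F_17)| = 14 + 1 = 15.
Hasse bound: |15 − (17+1)| = |-3| = 3 ≤ 2√17 ≈ 8.2462 ✓.


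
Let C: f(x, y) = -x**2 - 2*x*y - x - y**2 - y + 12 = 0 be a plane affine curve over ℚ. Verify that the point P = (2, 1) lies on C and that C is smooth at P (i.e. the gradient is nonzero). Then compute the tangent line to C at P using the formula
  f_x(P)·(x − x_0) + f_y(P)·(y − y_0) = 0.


Tangent line at P: -7*x - 7*y + 21 = 0.

Step 1: f(2, 1) = 0, so P lies on C.
Step 2: partial derivatives
  f_x(x, y) = -2*x - 2*y - 1, f_y(x, y) = -2*x - 2*y - 1.
  f_x(P) = -7, f_y(P) = -7 (gradient nonzero, so P is smooth).
Step 3: tangent line at P: -7·(x − 2) + -7·(y − 1) = 0.
Expanding: -7*x - 7*y + 21 = 0.


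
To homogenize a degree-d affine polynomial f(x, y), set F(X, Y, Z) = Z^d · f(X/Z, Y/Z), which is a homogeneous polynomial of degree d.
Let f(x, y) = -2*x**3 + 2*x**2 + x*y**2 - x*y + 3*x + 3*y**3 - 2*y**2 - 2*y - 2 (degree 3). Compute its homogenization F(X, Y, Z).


F(X, Y, Z) = -2*X**3 + 2*X**2*Z + X*Y**2 - X*Y*Z + 3*X*Z**2 + 3*Y**3 - 2*Y**2*Z - 2*Y*Z**2 - 2*Z**3

deg(f) = 3.
Substitute x = X/Z, y = Y/Z into f, then multiply by Z^3.
  monomial -2·x^3·y^0 ↦ -2·X^3·Y^0·Z^0.
  monomial 2·x^2·y^0 ↦ 2·X^2·Y^0·Z^1.
  monomial 1·x^1·y^2 ↦ 1·X^1·Y^2·Z^0.
  monomial -1·x^1·y^1 ↦ -1·X^1·Y^1·Z^1.
  monomial 3·x^1·y^0 ↦ 3·X^1·Y^0·Z^2.
  monomial 3·x^0·y^3 ↦ 3·X^0·Y^3·Z^0.
  monomial -2·x^0·y^2 ↦ -2·X^0·Y^2·Z^1.
  monomial -2·x^0·y^1 ↦ -2·X^0·Y^1·Z^2.
  monomial -2·x^0·y^0 ↦ -2·X^0·Y^0·Z^3.
Collecting: F(X, Y, Z) = -2*X**3 + 2*X**2*Z + X*Y**2 - X*Y*Z + 3*X*Z**2 + 3*Y**3 - 2*Y**2*Z - 2*Y*Z**2 - 2*Z**3.


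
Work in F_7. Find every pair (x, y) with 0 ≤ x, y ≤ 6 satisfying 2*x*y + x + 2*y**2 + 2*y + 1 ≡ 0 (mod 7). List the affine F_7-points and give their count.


Affine F_7-points: {(1, 6), (3, 1), (3, 2), (4, 4), (4, 5), (6, 0)}; count = 6.

For each of the 49 pairs (x, y) ∈ F_7², evaluate f(x, y) mod 7. Record the zeros.
  x = 0: [0↦1, 1↦5, 2↦6, 3↦4, 4↦6, 5↦5, 6↦1]  zeros at y ∈ ∅
  x = 1: [0↦2, 1↦1, 2↦4, 3↦4, 4↦1, 5↦2, 6↦0]  zeros at y ∈ {6}
  x = 2: [0↦3, 1↦4, 2↦2, 3↦4, 4↦3, 5↦6, 6↦6]  zeros at y ∈ ∅
  x = 3: [0↦4, 1↦0, 2↦0, 3↦4, 4↦5, 5↦3, 6↦5]  zeros at y ∈ {1, 2}
  x = 4: [0↦5, 1↦3, 2↦5, 3↦4, 4↦0, 5↦0, 6↦4]  zeros at y ∈ {4, 5}
  x = 5: [0↦6, 1↦6, 2↦3, 3↦4, 4↦2, 5↦4, 6↦3]  zeros at y ∈ ∅
  x = 6: [0↦0, 1↦2, 2↦1, 3↦4, 4↦4, 5↦1, 6↦2]  zeros at y ∈ {0}
Collecting zeros: affine points = {(1, 6), (3, 1), (3, 2), (4, 4), (4, 5), (6, 0)}.
Total count |C(F_7)_aff| = 6.


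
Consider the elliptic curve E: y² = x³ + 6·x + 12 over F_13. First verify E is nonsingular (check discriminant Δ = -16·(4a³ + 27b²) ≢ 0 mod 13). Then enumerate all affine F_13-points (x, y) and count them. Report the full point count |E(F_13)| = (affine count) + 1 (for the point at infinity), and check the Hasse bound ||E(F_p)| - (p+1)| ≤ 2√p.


Affine points = {(0, 5), (0, 8), (4, 3), (4, 10), (6, 2), (6, 11), (8, 0)}; affine count = 7; |E(F_13)| = 8.

Discriminant check: Δ ∝ 4a³ + 27b² = 4·6³ + 27·12² = 4·216 + 27·144 ≡ 7 (mod 13). Nonzero ⇒ E is nonsingular.
For each x ∈ F_13, compute rhs = x³ + 6·x + 12 mod 13, then count y ∈ F_13 with y² ≡ rhs.
  x = 0: rhs = 12, matching y values: 5, 8 (2 points).
  x = 1: rhs = 6, matching y values: none (0 points).
  x = 2: rhs = 6, matching y values: none (0 points).
  x = 3: rhs = 5, matching y values: none (0 points).
  x = 4: rhs = 9, matching y values: 3, 10 (2 points).
  x = 5: rhs = 11, matching y values: none (0 points).
  x = 6: rhs = 4, matching y values: 2, 11 (2 points).
  x = 7: rhs = 7, matching y values: none (0 points).
  x = 8: rhs = 0, matching y values: 0 (1 points).
  x = 9: rhs = 2, matching y values: none (0 points).
  x = 10: rhs = 6, matching y values: none (0 points).
  x = 11: rhs = 5, matching y values: none (0 points).
  x = 12: rhs = 5, matching y values: none (0 points).
Total affine count: 7.
Full point count |E(F_13)| = 7 + 1 = 8.
Hasse bound: |8 − (13+1)| = |-6| = 6 ≤ 2√13 ≈ 7.2111 ✓.


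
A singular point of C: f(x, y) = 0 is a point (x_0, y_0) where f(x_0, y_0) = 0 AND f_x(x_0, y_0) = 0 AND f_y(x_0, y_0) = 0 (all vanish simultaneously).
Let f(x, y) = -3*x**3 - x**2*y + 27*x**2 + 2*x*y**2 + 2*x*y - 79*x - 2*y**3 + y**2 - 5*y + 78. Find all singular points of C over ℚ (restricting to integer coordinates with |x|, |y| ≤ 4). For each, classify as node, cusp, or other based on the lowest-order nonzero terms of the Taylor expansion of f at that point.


Singular points: {(3, 1)}; classification: node.

Compute partial derivatives:
  f_x = -9*x**2 - 2*x*y + 54*x + 2*y**2 + 2*y - 79.
  f_y = -x**2 + 4*x*y + 2*x - 6*y**2 + 2*y - 5.
Scan x_0 ∈ {−4, ..., 4}. For each x_0, f_y(x_0, y) is a polynomial in y; find its integer roots y ∈ {−4, ..., 4}, then test f_x and f at those candidates.
  x = -4: f_y(-4, y) = -6*y**2 - 14*y - 29; no integer root y with |y| ≤ 4.
  x = -3: f_y(-3, y) = -6*y**2 - 10*y - 20; no integer root y with |y| ≤ 4.
  x = -2: f_y(-2, y) = -6*y**2 - 6*y - 13; no integer root y with |y| ≤ 4.
  x = -1: f_y(-1, y) = -6*y**2 - 2*y - 8; no integer root y with |y| ≤ 4.
  x = 0: f_y(0, y) = -6*y**2 + 2*y - 5; no integer root y with |y| ≤ 4.
  x = 1: f_y(1, y) = -6*y**2 + 6*y - 4; no integer root y with |y| ≤ 4.
  x = 2: f_y(2, y) = -6*y**2 + 10*y - 5; no integer root y with |y| ≤ 4.
  x = 3: f_y(3, y) = -6*y**2 + 14*y - 8; vanishes at y ∈ {1}. (3, 1): f_x = 0, f = 0 — SINGULAR.
  x = 4: f_y(4, y) = -6*y**2 + 18*y - 13; no integer root y with |y| ≤ 4.
Only singular point on the grid: (3, 1).
Classify: substitute x = 3 + u, y = 1 + v and expand: f = -3*u**3 - u**2*v - u**2 + 2*u*v**2 - 2*v**3 + v**2.
No constant or linear terms (consistent with a singular point). Quadratic part: -u**2 + v**2. Cubic part: -3*u**3 - u**2*v + 2*u*v**2 - 2*v**3.
The quadratic part v**2 - u**2 = (v − u)(v + u) splits into two distinct linear factors, so there are two distinct tangent lines y − 1 = ±(x − 3) — this is a node (ordinary double point).
Classification: node.


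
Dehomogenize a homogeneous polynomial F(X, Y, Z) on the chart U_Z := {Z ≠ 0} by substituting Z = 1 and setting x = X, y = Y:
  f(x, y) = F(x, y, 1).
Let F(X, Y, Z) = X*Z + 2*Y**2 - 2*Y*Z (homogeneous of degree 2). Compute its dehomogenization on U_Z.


f(x, y) = x + 2*y**2 - 2*y

On U_Z we set Z = 1. Each monomial c·X^i·Y^j·Z^k in F becomes c·x^i·y^j·1^k = c·x^i·y^j.
Substituting Z = 1: F(X, Y, 1) = x + 2*y**2 - 2*y.
Note: deg(f) ≤ deg(F) = 2; strict inequality happens when F is divisible by Z (lost terms).


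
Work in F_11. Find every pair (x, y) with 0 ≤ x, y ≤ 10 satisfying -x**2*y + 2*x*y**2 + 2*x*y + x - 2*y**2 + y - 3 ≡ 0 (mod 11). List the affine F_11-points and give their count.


Affine F_11-points: {(1, 1), (2, 6), (2, 10), (3, 0), (3, 6), (4, 1), (4, 2), (5, 5), (8, 2), (8, 10)}; count = 10.

For each of the 121 pairs (x, y) ∈ F_11², evaluate f(x, y) mod 11. Record the zeros.
  x = 0: [0↦8, 1↦7, 2↦2, 3↦4, 4↦2, 5↦7, 6↦8, 7↦5, 8↦9, 9↦9, 10↦5]  zeros at y ∈ ∅
  x = 1: [0↦9, 1↦0, 2↦2, 3↦4, 4↦6, 5↦8, 6↦10, 7↦1, 8↦3, 9↦5, 10↦7]  zeros at y ∈ {1}
  x = 2: [0↦10, 1↦2, 2↦9, 3↦9, 4↦2, 5↦10, 6↦0, 7↦5, 8↦3, 9↦5, 10↦0]  zeros at y ∈ {6, 10}
  x = 3: [0↦0, 1↦2, 2↦1, 3↦8, 4↦1, 5↦2, 6↦0, 7↦6, 8↦9, 9↦9, 10↦6]  zeros at y ∈ {0, 6}
  x = 4: [0↦1, 1↦0, 2↦0, 3↦1, 4↦3, 5↦6, 6↦10, 7↦4, 8↦10, 9↦6, 10↦3]  zeros at y ∈ {1, 2}
  x = 5: [0↦2, 1↦7, 2↦6, 3↦10, 4↦8, 5↦0, 6↦8, 7↦10, 8↦6, 9↦7, 10↦2]  zeros at y ∈ {5}
  x = 6: [0↦3, 1↦1, 2↦8, 3↦2, 4↦5, 5↦6, 6↦5, 7↦2, 8↦8, 9↦1, 10↦3]  zeros at y ∈ ∅
  x = 7: [0↦4, 1↦4, 2↦6, 3↦10, 4↦5, 5↦2, 6↦1, 7↦2, 8↦5, 9↦10, 10↦6]  zeros at y ∈ ∅
  x = 8: [0↦5, 1↦5, 2↦0, 3↦1, 4↦8, 5↦10, 6↦7, 7↦10, 8↦8, 9↦1, 10↦0]  zeros at y ∈ {2, 10}
  x = 9: [0↦6, 1↦4, 2↦1, 3↦8, 4↦3, 5↦8, 6↦1, 7↦4, 8↦6, 9↦7, 10↦7]  zeros at y ∈ ∅
  x = 10: [0↦7, 1↦1, 2↦9, 3↦9, 4↦1, 5↦7, 6↦5, 7↦6, 8↦10, 9↦6, 10↦5]  zeros at y ∈ ∅
Collecting zeros: affine points = {(1, 1), (2, 6), (2, 10), (3, 0), (3, 6), (4, 1), (4, 2), (5, 5), (8, 2), (8, 10)}.
Total count |C(F_11)_aff| = 10.


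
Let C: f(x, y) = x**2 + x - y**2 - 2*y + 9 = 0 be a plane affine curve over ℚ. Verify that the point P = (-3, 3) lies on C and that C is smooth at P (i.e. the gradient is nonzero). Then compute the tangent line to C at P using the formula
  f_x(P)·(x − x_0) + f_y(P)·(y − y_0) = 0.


Tangent line at P: -5*x - 8*y + 9 = 0.

Step 1: f(-3, 3) = 0, so P lies on C.
Step 2: partial derivatives
  f_x(x, y) = 2*x + 1, f_y(x, y) = -2*y - 2.
  f_x(P) = -5, f_y(P) = -8 (gradient nonzero, so P is smooth).
Step 3: tangent line at P: -5·(x − -3) + -8·(y − 3) = 0.
Expanding: -5*x - 8*y + 9 = 0.


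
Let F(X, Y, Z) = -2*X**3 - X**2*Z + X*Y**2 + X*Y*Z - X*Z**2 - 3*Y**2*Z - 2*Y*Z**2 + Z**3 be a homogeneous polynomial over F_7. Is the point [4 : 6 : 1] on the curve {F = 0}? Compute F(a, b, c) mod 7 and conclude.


F(4,6,1) ≡ 6 (mod 7); P is NOT on the curve.

Evaluate F(4, 6, 1) term-by-term (mod 7).
  -2*X**3 ↦ -2·64·1·1 = -128
  -X**2*Z ↦ -1·16·1·1 = -16
  X*Y**2 ↦ 1·4·36·1 = 144
  X*Y*Z ↦ 1·4·6·1 = 24
  -X*Z**2 ↦ -1·4·1·1 = -4
  -3*Y**2*Z ↦ -3·1·36·1 = -108
  -2*Y*Z**2 ↦ -2·1·6·1 = -12
  Z**3 ↦ 1·1·1·1 = 1
Sum: F(4, 6, 1) = (-128) + (-16) + (144) + (24) + (-4) + (-108) + (-12) + (1) = -99.
Reducing mod 7: -99 ≡ 6 (mod 7).
Since F(a, b, c) ≡ 6 ≠ 0 (mod 7), P does NOT lie on the curve.


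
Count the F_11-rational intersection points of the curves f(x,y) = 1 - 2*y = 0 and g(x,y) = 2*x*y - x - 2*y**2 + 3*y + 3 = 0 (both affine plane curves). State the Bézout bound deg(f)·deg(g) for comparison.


Common zeros: ∅; count = 0; Bézout bound = 2.

deg(f) = 1, deg(g) = 2, so Bézout bound = 2.
Scan x ∈ F_11. For each x, list the y ∈ F_11 with f(x, y) ≡ 0 and those with g(x, y) ≡ 0 (mod 11); the common zeros in that column are the intersection.
  x = 0: f ≡ 0 at y ∈ {6}; g ≡ 0 at y ∈ {9}; common: ∅.
  x = 1: f ≡ 0 at y ∈ {6}; g ≡ 0 at y ∈ ∅; common: ∅.
  x = 2: f ≡ 0 at y ∈ {6}; g ≡ 0 at y ∈ ∅; common: ∅.
  x = 3: f ≡ 0 at y ∈ {6}; g ≡ 0 at y ∈ {0, 10}; common: ∅.
  x = 4: f ≡ 0 at y ∈ {6}; g ≡ 0 at y ∈ {4, 7}; common: ∅.
  x = 5: f ≡ 0 at y ∈ {6}; g ≡ 0 at y ∈ ∅; common: ∅.
  x = 6: f ≡ 0 at y ∈ {6}; g ≡ 0 at y ∈ {5, 8}; common: ∅.
  x = 7: f ≡ 0 at y ∈ {6}; g ≡ 0 at y ∈ {1, 2}; common: ∅.
  x = 8: f ≡ 0 at y ∈ {6}; g ≡ 0 at y ∈ ∅; common: ∅.
  x = 9: f ≡ 0 at y ∈ {6}; g ≡ 0 at y ∈ ∅; common: ∅.
  x = 10: f ≡ 0 at y ∈ {6}; g ≡ 0 at y ∈ {3}; common: ∅.
Collecting: common zeros = ∅, so the count is 0.
Comparison with the Bézout bound: 0 ≤ 2 = deg(f)·deg(g), as expected for curves with no common component (the affine F_11-count falls short of the bound because intersections may lie at infinity, over extension fields, or carry multiplicity).


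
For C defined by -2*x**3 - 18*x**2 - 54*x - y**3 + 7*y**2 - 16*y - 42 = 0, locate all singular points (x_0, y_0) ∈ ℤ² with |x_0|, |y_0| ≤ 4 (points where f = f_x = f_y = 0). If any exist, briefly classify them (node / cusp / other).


Singular points: {(-3, 2)}; classification: cusp.

Compute partial derivatives:
  f_x = -6*x**2 - 36*x - 54.
  f_y = -3*y**2 + 14*y - 16.
Scan x_0 ∈ {−4, ..., 4}. For each x_0, f_y(x_0, y) is a polynomial in y; find its integer roots y ∈ {−4, ..., 4}, then test f_x and f at those candidates.
  x = -4: f_y(-4, y) = -3*y**2 + 14*y - 16; vanishes at y ∈ {2}. (-4, 2): f_x = -6 ≠ 0.
  x = -3: f_y(-3, y) = -3*y**2 + 14*y - 16; vanishes at y ∈ {2}. (-3, 2): f_x = 0, f = 0 — SINGULAR.
  x = -2: f_y(-2, y) = -3*y**2 + 14*y - 16; vanishes at y ∈ {2}. (-2, 2): f_x = -6 ≠ 0.
  x = -1: f_y(-1, y) = -3*y**2 + 14*y - 16; vanishes at y ∈ {2}. (-1, 2): f_x = -24 ≠ 0.
  x = 0: f_y(0, y) = -3*y**2 + 14*y - 16; vanishes at y ∈ {2}. (0, 2): f_x = -54 ≠ 0.
  x = 1: f_y(1, y) = -3*y**2 + 14*y - 16; vanishes at y ∈ {2}. (1, 2): f_x = -96 ≠ 0.
  x = 2: f_y(2, y) = -3*y**2 + 14*y - 16; vanishes at y ∈ {2}. (2, 2): f_x = -150 ≠ 0.
  x = 3: f_y(3, y) = -3*y**2 + 14*y - 16; vanishes at y ∈ {2}. (3, 2): f_x = -216 ≠ 0.
  x = 4: f_y(4, y) = -3*y**2 + 14*y - 16; vanishes at y ∈ {2}. (4, 2): f_x = -294 ≠ 0.
Only singular point on the grid: (-3, 2).
Classify: substitute x = -3 + u, y = 2 + v and expand: f = -2*u**3 - v**3 + v**2.
No constant or linear terms (consistent with a singular point). Quadratic part: v**2. Cubic part: -2*u**3 - v**3.
The quadratic part v**2 is a perfect square, so there is a single (double) tangent line v = 0, i.e. y = 2. Restricting the cubic part to that line (v = 0) leaves -2*u**3 ≠ 0, so f is not divisible by v and the branch is v² ≈ 2*u**3 to lowest order — this is a cusp.
Classification: cusp.


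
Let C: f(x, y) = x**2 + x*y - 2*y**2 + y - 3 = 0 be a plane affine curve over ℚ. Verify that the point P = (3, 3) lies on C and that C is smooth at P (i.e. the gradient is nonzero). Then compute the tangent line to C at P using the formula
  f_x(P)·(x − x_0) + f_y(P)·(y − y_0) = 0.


Tangent line at P: 9*x - 8*y - 3 = 0.

Step 1: f(3, 3) = 0, so P lies on C.
Step 2: partial derivatives
  f_x(x, y) = 2*x + y, f_y(x, y) = x - 4*y + 1.
  f_x(P) = 9, f_y(P) = -8 (gradient nonzero, so P is smooth).
Step 3: tangent line at P: 9·(x − 3) + -8·(y − 3) = 0.
Expanding: 9*x - 8*y - 3 = 0.


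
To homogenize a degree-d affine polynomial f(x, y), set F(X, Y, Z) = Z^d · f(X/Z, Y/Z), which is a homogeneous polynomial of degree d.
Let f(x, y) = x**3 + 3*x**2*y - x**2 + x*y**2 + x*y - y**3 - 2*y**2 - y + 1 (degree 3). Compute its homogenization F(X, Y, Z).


F(X, Y, Z) = X**3 + 3*X**2*Y - X**2*Z + X*Y**2 + X*Y*Z - Y**3 - 2*Y**2*Z - Y*Z**2 + Z**3

deg(f) = 3.
Substitute x = X/Z, y = Y/Z into f, then multiply by Z^3.
  monomial 1·x^3·y^0 ↦ 1·X^3·Y^0·Z^0.
  monomial 3·x^2·y^1 ↦ 3·X^2·Y^1·Z^0.
  monomial -1·x^2·y^0 ↦ -1·X^2·Y^0·Z^1.
  monomial 1·x^1·y^2 ↦ 1·X^1·Y^2·Z^0.
  monomial 1·x^1·y^1 ↦ 1·X^1·Y^1·Z^1.
  monomial -1·x^0·y^3 ↦ -1·X^0·Y^3·Z^0.
  monomial -2·x^0·y^2 ↦ -2·X^0·Y^2·Z^1.
  monomial -1·x^0·y^1 ↦ -1·X^0·Y^1·Z^2.
  monomial 1·x^0·y^0 ↦ 1·X^0·Y^0·Z^3.
Collecting: F(X, Y, Z) = X**3 + 3*X**2*Y - X**2*Z + X*Y**2 + X*Y*Z - Y**3 - 2*Y**2*Z - Y*Z**2 + Z**3.


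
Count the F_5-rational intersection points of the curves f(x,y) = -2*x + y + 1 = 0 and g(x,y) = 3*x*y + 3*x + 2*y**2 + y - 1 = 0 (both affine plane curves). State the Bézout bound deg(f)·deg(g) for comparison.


Common zeros: {(0, 4), (4, 2)}; count = 2; Bézout bound = 2.

deg(f) = 1, deg(g) = 2, so Bézout bound = 2.
Scan x ∈ F_5. For each x, list the y ∈ F_5 with f(x, y) ≡ 0 and those with g(x, y) ≡ 0 (mod 5); the common zeros in that column are the intersection.
  x = 0: f ≡ 0 at y ∈ {4}; g ≡ 0 at y ∈ {3, 4}; common: {4}.
  x = 1: f ≡ 0 at y ∈ {1}; g ≡ 0 at y ∈ {4}; common: ∅.
  x = 2: f ≡ 0 at y ∈ {3}; g ≡ 0 at y ∈ {0, 4}; common: ∅.
  x = 3: f ≡ 0 at y ∈ {0}; g ≡ 0 at y ∈ {1, 4}; common: ∅.
  x = 4: f ≡ 0 at y ∈ {2}; g ≡ 0 at y ∈ {2, 4}; common: {2}.
Collecting: common zeros = {(0, 4), (4, 2)}, so the count is 2.
Comparison with the Bézout bound: 2 ≤ 2 = deg(f)·deg(g), as expected for curves with no common component (the bound is attained).


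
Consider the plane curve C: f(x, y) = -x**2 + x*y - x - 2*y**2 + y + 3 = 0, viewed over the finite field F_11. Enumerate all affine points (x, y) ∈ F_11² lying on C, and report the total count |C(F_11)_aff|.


Affine F_11-points: {(0, 7), (0, 10), (1, 3), (1, 9), (6, 2), (6, 7), (7, 6), (7, 9), (9, 6), (9, 10)}; count = 10.

For each of the 121 pairs (x, y) ∈ F_11², evaluate f(x, y) mod 11. Record the zeros.
  x = 0: [0↦3, 1↦2, 2↦8, 3↦10, 4↦8, 5↦2, 6↦3, 7↦0, 8↦4, 9↦4, 10↦0]  zeros at y ∈ {7, 10}
  x = 1: [0↦1, 1↦1, 2↦8, 3↦0, 4↦10, 5↦5, 6↦7, 7↦5, 8↦10, 9↦0, 10↦8]  zeros at y ∈ {3, 9}
  x = 2: [0↦8, 1↦9, 2↦6, 3↦10, 4↦10, 5↦6, 6↦9, 7↦8, 8↦3, 9↦5, 10↦3]  zeros at y ∈ ∅
  x = 3: [0↦2, 1↦4, 2↦2, 3↦7, 4↦8, 5↦5, 6↦9, 7↦9, 8↦5, 9↦8, 10↦7]  zeros at y ∈ ∅
  x = 4: [0↦5, 1↦8, 2↦7, 3↦2, 4↦4, 5↦2, 6↦7, 7↦8, 8↦5, 9↦9, 10↦9]  zeros at y ∈ ∅
  x = 5: [0↦6, 1↦10, 2↦10, 3↦6, 4↦9, 5↦8, 6↦3, 7↦5, 8↦3, 9↦8, 10↦9]  zeros at y ∈ ∅
  x = 6: [0↦5, 1↦10, 2↦0, 3↦8, 4↦1, 5↦1, 6↦8, 7↦0, 8↦10, 9↦5, 10↦7]  zeros at y ∈ {2, 7}
  x = 7: [0↦2, 1↦8, 2↦10, 3↦8, 4↦2, 5↦3, 6↦0, 7↦4, 8↦4, 9↦0, 10↦3]  zeros at y ∈ {6, 9}
  x = 8: [0↦8, 1↦4, 2↦7, 3↦6, 4↦1, 5↦3, 6↦1, 7↦6, 8↦7, 9↦4, 10↦8]  zeros at y ∈ ∅
  x = 9: [0↦1, 1↦9, 2↦2, 3↦2, 4↦9, 5↦1, 6↦0, 7↦6, 8↦8, 9↦6, 10↦0]  zeros at y ∈ {6, 10}
  x = 10: [0↦3, 1↦1, 2↦6, 3↦7, 4↦4, 5↦8, 6↦8, 7↦4, 8↦7, 9↦6, 10↦1]  zeros at y ∈ ∅
Collecting zeros: affine points = {(0, 7), (0, 10), (1, 3), (1, 9), (6, 2), (6, 7), (7, 6), (7, 9), (9, 6), (9, 10)}.
Total count |C(F_11)_aff| = 10.


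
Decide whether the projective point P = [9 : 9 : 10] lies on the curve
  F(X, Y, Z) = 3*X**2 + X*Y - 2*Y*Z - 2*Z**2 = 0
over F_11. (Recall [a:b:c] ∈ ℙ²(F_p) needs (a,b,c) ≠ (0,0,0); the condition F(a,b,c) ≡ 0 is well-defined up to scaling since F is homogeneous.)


F(9,9,10) ≡ 10 (mod 11); P is NOT on the curve.

Evaluate F(9, 9, 10) term-by-term (mod 11).
  3*X**2 ↦ 3·81·1·1 = 243
  X*Y ↦ 1·9·9·1 = 81
  -2*Y*Z ↦ -2·1·9·10 = -180
  -2*Z**2 ↦ -2·1·1·100 = -200
Sum: F(9, 9, 10) = (243) + (81) + (-180) + (-200) = -56.
Reducing mod 11: -56 ≡ 10 (mod 11).
Since F(a, b, c) ≡ 10 ≠ 0 (mod 11), P does NOT lie on the curve.


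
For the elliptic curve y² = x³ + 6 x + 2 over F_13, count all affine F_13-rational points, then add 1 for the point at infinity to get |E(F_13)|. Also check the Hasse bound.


Affine points = {(1, 3), (1, 10), (2, 3), (2, 10), (4, 5), (4, 8), (5, 1), (5, 12), (7, 6), (7, 7), (8, 4), (8, 9), (10, 3), (10, 10)}; affine count = 14; |E(F_13)| = 15.

Discriminant check: Δ ∝ 4a³ + 27b² = 4·6³ + 27·2² = 4·216 + 27·4 ≡ 10 (mod 13). Nonzero ⇒ E is nonsingular.
For each x ∈ F_13, compute rhs = x³ + 6·x + 2 mod 13, then count y ∈ F_13 with y² ≡ rhs.
  x = 0: rhs = 2, matching y values: none (0 points).
  x = 1: rhs = 9, matching y values: 3, 10 (2 points).
  x = 2: rhs = 9, matching y values: 3, 10 (2 points).
  x = 3: rhs = 8, matching y values: none (0 points).
  x = 4: rhs = 12, matching y values: 5, 8 (2 points).
  x = 5: rhs = 1, matching y values: 1, 12 (2 points).
  x = 6: rhs = 7, matching y values: none (0 points).
  x = 7: rhs = 10, matching y values: 6, 7 (2 points).
  x = 8: rhs = 3, matching y values: 4, 9 (2 points).
  x = 9: rhs = 5, matching y values: none (0 points).
  x = 10: rhs = 9, matching y values: 3, 10 (2 points).
  x = 11: rhs = 8, matching y values: none (0 points).
  x = 12: rhs = 8, matching y values: none (0 points).
Total affine count: 14.
Full point count |E(F_13)| = 14 + 1 = 15.
Hasse bound: |15 − (13+1)| = |1| = 1 ≤ 2√13 ≈ 7.2111 ✓.


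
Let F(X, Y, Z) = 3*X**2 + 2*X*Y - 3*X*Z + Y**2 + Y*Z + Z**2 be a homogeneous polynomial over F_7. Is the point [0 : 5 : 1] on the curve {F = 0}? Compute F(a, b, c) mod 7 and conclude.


F(0,5,1) ≡ 3 (mod 7); P is NOT on the curve.

Evaluate F(0, 5, 1) term-by-term (mod 7).
  3*X**2 ↦ 3·0·1·1 = 0
  2*X*Y ↦ 2·0·5·1 = 0
  -3*X*Z ↦ -3·0·1·1 = 0
  Y**2 ↦ 1·1·25·1 = 25
  Y*Z ↦ 1·1·5·1 = 5
  Z**2 ↦ 1·1·1·1 = 1
Sum: F(0, 5, 1) = (0) + (0) + (0) + (25) + (5) + (1) = 31.
Reducing mod 7: 31 ≡ 3 (mod 7).
Since F(a, b, c) ≡ 3 ≠ 0 (mod 7), P does NOT lie on the curve.


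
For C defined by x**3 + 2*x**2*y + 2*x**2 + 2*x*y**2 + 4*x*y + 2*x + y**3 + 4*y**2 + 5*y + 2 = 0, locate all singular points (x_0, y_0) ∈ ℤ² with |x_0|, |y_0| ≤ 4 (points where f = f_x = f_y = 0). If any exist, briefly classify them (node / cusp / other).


Singular points: {(0, -1)}; classification: cusp.

Compute partial derivatives:
  f_x = 3*x**2 + 4*x*y + 4*x + 2*y**2 + 4*y + 2.
  f_y = 2*x**2 + 4*x*y + 4*x + 3*y**2 + 8*y + 5.
Scan x_0 ∈ {−4, ..., 4}. For each x_0, f_y(x_0, y) is a polynomial in y; find its integer roots y ∈ {−4, ..., 4}, then test f_x and f at those candidates.
  x = -4: f_y(-4, y) = 3*y**2 - 8*y + 21; no integer root y with |y| ≤ 4.
  x = -3: f_y(-3, y) = 3*y**2 - 4*y + 11; no integer root y with |y| ≤ 4.
  x = -2: f_y(-2, y) = 3*y**2 + 5; no integer root y with |y| ≤ 4.
  x = -1: f_y(-1, y) = 3*y**2 + 4*y + 3; no integer root y with |y| ≤ 4.
  x = 0: f_y(0, y) = 3*y**2 + 8*y + 5; vanishes at y ∈ {-1}. (0, -1): f_x = 0, f = 0 — SINGULAR.
  x = 1: f_y(1, y) = 3*y**2 + 12*y + 11; no integer root y with |y| ≤ 4.
  x = 2: f_y(2, y) = 3*y**2 + 16*y + 21; vanishes at y ∈ {-3}. (2, -3): f_x = 4 ≠ 0.
  x = 3: f_y(3, y) = 3*y**2 + 20*y + 35; no integer root y with |y| ≤ 4.
  x = 4: f_y(4, y) = 3*y**2 + 24*y + 53; no integer root y with |y| ≤ 4.
Only singular point on the grid: (0, -1).
Classify: substitute x = 0 + u, y = -1 + v and expand: f = u**3 + 2*u**2*v + 2*u*v**2 + v**3 + v**2.
No constant or linear terms (consistent with a singular point). Quadratic part: v**2. Cubic part: u**3 + 2*u**2*v + 2*u*v**2 + v**3.
The quadratic part v**2 is a perfect square, so there is a single (double) tangent line v = 0, i.e. y = -1. Restricting the cubic part to that line (v = 0) leaves u**3 ≠ 0, so f is not divisible by v and the branch is v² ≈ -u**3 to lowest order — this is a cusp.
Classification: cusp.
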